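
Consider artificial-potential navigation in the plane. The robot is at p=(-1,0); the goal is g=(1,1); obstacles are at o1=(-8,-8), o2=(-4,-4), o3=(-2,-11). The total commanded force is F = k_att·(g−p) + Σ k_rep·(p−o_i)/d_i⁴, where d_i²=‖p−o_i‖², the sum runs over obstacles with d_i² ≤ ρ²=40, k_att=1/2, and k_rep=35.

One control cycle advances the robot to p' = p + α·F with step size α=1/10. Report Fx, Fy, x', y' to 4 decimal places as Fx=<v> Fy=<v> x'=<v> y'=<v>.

Fx=1.1680 Fy=0.7240 x'=-0.8832 y'=0.0724

F_att = 1/2·(g−p) = 1/2·(2,1) = (1.0000,0.5000)
o1: d²=113 > ρ²=40 → inactive
o2: d²=25 ≤ ρ²=40; F_rep = 35·(3,4)/25² = (0.1680,0.2240)
o3: d²=122 > ρ²=40 → inactive
F = F_att + ΣF_rep = (1.1680,0.7240)
p' = p + 1/10·F = (-0.8832,0.0724)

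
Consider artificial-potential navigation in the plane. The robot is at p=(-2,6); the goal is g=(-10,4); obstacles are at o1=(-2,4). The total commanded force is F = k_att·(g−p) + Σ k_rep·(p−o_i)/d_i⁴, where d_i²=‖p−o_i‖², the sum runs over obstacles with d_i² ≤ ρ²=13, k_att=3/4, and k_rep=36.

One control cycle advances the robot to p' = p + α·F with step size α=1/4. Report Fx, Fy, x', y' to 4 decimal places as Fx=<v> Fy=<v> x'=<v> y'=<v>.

Fx=-6.0000 Fy=3.0000 x'=-3.5000 y'=6.7500

F_att = 3/4·(g−p) = 3/4·(-8,-2) = (-6.0000,-1.5000)
o1: d²=4 ≤ ρ²=13; F_rep = 36·(0,2)/4² = (0.0000,4.5000)
F = F_att + ΣF_rep = (-6.0000,3.0000)
p' = p + 1/4·F = (-3.5000,6.7500)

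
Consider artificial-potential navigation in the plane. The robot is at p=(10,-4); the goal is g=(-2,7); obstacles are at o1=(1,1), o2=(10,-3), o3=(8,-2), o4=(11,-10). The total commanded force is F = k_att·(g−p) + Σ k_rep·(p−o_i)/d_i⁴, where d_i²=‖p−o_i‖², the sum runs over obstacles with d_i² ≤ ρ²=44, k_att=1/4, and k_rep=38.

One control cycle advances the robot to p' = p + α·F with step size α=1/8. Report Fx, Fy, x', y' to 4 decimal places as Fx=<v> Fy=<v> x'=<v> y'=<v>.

Fx=-1.8403 Fy=-36.2710 x'=9.7700 y'=-8.5339

F_att = 1/4·(g−p) = 1/4·(-12,11) = (-3.0000,2.7500)
o1: d²=106 > ρ²=44 → inactive
o2: d²=1 ≤ ρ²=44; F_rep = 38·(0,-1)/1² = (0.0000,-38.0000)
o3: d²=8 ≤ ρ²=44; F_rep = 38·(2,-2)/8² = (1.1875,-1.1875)
o4: d²=37 ≤ ρ²=44; F_rep = 38·(-1,6)/37² = (-0.0278,0.1665)
F = F_att + ΣF_rep = (-1.8403,-36.2710)
p' = p + 1/8·F = (9.7700,-8.5339)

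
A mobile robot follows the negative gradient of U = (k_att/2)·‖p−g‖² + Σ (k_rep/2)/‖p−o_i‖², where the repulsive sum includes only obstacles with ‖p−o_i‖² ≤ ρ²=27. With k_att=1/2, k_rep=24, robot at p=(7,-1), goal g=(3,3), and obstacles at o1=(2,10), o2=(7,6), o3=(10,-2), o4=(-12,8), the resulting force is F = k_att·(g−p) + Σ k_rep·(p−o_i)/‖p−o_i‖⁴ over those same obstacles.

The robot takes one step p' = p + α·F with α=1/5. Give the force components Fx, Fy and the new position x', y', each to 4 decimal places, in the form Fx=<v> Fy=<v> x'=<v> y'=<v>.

F_att = 1/2·(g−p) = 1/2·(-4,4) = (-2.0000,2.0000)
o1: d²=146 > ρ²=27 → inactive
o2: d²=49 > ρ²=27 → inactive
o3: d²=10 ≤ ρ²=27; F_rep = 24·(-3,1)/10² = (-0.7200,0.2400)
o4: d²=442 > ρ²=27 → inactive
F = F_att + ΣF_rep = (-2.7200,2.2400)
p' = p + 1/5·F = (6.4560,-0.5520)

Fx=-2.7200 Fy=2.2400 x'=6.4560 y'=-0.5520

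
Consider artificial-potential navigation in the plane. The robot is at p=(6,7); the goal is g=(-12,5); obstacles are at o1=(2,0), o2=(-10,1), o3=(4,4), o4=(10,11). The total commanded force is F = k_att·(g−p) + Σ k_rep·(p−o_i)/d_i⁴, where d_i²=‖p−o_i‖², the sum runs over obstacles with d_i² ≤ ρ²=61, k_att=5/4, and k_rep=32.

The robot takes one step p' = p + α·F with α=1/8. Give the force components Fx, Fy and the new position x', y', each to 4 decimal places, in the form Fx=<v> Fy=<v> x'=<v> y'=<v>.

F_att = 5/4·(g−p) = 5/4·(-18,-2) = (-22.5000,-2.5000)
o1: d²=65 > ρ²=61 → inactive
o2: d²=292 > ρ²=61 → inactive
o3: d²=13 ≤ ρ²=61; F_rep = 32·(2,3)/13² = (0.3787,0.5680)
o4: d²=32 ≤ ρ²=61; F_rep = 32·(-4,-4)/32² = (-0.1250,-0.1250)
F = F_att + ΣF_rep = (-22.2463,-2.0570)
p' = p + 1/8·F = (3.2192,6.7429)

Fx=-22.2463 Fy=-2.0570 x'=3.2192 y'=6.7429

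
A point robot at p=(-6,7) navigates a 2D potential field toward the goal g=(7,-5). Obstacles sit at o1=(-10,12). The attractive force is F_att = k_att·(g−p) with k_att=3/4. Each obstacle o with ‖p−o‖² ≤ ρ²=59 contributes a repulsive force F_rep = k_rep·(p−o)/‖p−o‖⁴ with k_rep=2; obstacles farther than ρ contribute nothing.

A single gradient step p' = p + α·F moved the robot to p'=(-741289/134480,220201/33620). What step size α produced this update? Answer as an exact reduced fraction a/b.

F_att = 3/4·(g−p) = 3/4·(13,-12) = (9.7500,-9.0000)
o1: d²=41 ≤ ρ²=59; F_rep = 2·(4,-5)/41² = (0.0048,-0.0059)
F = F_att + ΣF_rep = (9.7548,-9.0059)
Δp = p'−p = (0.4877,-0.4503); α = Δx/Fx = (65591/134480) / (65591/6724) = 1/20
check: Δy/Fy = (-15139/33620) / (-15139/1681) = 1/20 ✓

α = 1/20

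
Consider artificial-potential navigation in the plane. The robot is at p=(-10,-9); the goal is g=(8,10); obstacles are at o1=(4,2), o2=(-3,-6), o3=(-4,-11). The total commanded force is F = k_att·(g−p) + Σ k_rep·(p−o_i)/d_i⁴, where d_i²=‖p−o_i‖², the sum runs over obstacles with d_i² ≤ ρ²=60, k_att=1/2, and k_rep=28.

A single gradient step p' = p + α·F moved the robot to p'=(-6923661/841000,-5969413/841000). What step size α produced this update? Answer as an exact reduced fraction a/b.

F_att = 1/2·(g−p) = 1/2·(18,19) = (9.0000,9.5000)
o1: d²=317 > ρ²=60 → inactive
o2: d²=58 ≤ ρ²=60; F_rep = 28·(-7,-3)/58² = (-0.0583,-0.0250)
o3: d²=40 ≤ ρ²=60; F_rep = 28·(-6,2)/40² = (-0.1050,0.0350)
F = F_att + ΣF_rep = (8.8367,9.5100)
Δp = p'−p = (1.7673,1.9020); α = Δx/Fx = (1486339/841000) / (1486339/168200) = 1/5
check: Δy/Fy = (1599587/841000) / (1599587/168200) = 1/5 ✓

α = 1/5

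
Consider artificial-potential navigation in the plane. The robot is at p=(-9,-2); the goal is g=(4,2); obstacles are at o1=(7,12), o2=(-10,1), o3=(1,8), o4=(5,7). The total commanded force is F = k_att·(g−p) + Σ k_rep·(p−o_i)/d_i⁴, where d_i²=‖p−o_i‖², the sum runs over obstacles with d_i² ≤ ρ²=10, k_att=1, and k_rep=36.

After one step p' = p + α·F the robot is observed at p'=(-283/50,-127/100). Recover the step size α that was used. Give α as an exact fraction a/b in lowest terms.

F_att = 1·(g−p) = 1·(13,4) = (13.0000,4.0000)
o1: d²=452 > ρ²=10 → inactive
o2: d²=10 ≤ ρ²=10; F_rep = 36·(1,-3)/10² = (0.3600,-1.0800)
o3: d²=200 > ρ²=10 → inactive
o4: d²=277 > ρ²=10 → inactive
F = F_att + ΣF_rep = (13.3600,2.9200)
Δp = p'−p = (3.3400,0.7300); α = Δx/Fx = (167/50) / (334/25) = 1/4
check: Δy/Fy = (73/100) / (73/25) = 1/4 ✓

α = 1/4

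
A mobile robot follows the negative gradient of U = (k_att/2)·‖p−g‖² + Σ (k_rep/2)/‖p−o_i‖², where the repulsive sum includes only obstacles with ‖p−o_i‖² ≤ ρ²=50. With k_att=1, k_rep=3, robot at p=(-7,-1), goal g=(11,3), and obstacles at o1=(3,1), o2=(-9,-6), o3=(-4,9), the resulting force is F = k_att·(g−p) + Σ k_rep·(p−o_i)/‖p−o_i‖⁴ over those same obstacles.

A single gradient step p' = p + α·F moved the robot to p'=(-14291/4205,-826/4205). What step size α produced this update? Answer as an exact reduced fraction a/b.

F_att = 1·(g−p) = 1·(18,4) = (18.0000,4.0000)
o1: d²=104 > ρ²=50 → inactive
o2: d²=29 ≤ ρ²=50; F_rep = 3·(2,5)/29² = (0.0071,0.0178)
o3: d²=109 > ρ²=50 → inactive
F = F_att + ΣF_rep = (18.0071,4.0178)
Δp = p'−p = (3.6014,0.8036); α = Δx/Fx = (15144/4205) / (15144/841) = 1/5
check: Δy/Fy = (3379/4205) / (3379/841) = 1/5 ✓

α = 1/5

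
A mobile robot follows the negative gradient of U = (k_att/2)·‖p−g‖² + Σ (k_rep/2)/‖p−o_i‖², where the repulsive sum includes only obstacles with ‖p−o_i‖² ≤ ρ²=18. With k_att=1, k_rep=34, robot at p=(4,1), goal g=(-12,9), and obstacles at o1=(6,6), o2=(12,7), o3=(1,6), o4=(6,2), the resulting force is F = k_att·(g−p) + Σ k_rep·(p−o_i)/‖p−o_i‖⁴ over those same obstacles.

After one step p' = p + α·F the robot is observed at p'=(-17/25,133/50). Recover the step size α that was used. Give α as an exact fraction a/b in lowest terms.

α = 1/4

F_att = 1·(g−p) = 1·(-16,8) = (-16.0000,8.0000)
o1: d²=29 > ρ²=18 → inactive
o2: d²=100 > ρ²=18 → inactive
o3: d²=34 > ρ²=18 → inactive
o4: d²=5 ≤ ρ²=18; F_rep = 34·(-2,-1)/5² = (-2.7200,-1.3600)
F = F_att + ΣF_rep = (-18.7200,6.6400)
Δp = p'−p = (-4.6800,1.6600); α = Δx/Fx = (-117/25) / (-468/25) = 1/4
check: Δy/Fy = (83/50) / (166/25) = 1/4 ✓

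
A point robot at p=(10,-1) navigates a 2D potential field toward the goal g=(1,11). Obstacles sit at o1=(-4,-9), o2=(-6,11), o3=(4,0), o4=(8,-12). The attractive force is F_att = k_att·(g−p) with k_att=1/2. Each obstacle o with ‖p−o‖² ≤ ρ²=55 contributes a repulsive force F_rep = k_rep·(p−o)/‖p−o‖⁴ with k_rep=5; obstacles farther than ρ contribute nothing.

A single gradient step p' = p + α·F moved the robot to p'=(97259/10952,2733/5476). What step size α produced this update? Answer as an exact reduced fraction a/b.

α = 1/4

F_att = 1/2·(g−p) = 1/2·(-9,12) = (-4.5000,6.0000)
o1: d²=260 > ρ²=55 → inactive
o2: d²=400 > ρ²=55 → inactive
o3: d²=37 ≤ ρ²=55; F_rep = 5·(6,-1)/37² = (0.0219,-0.0037)
o4: d²=125 > ρ²=55 → inactive
F = F_att + ΣF_rep = (-4.4781,5.9963)
Δp = p'−p = (-1.1195,1.4991); α = Δx/Fx = (-12261/10952) / (-12261/2738) = 1/4
check: Δy/Fy = (8209/5476) / (8209/1369) = 1/4 ✓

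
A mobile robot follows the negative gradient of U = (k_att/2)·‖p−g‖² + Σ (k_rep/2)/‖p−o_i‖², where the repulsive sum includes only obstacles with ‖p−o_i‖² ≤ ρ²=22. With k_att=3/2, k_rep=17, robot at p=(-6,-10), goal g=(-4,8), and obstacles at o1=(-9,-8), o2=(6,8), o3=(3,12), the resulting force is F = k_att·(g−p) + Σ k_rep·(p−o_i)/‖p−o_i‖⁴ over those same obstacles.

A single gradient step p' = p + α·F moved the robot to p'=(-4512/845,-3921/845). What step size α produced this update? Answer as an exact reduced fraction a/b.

F_att = 3/2·(g−p) = 3/2·(2,18) = (3.0000,27.0000)
o1: d²=13 ≤ ρ²=22; F_rep = 17·(3,-2)/13² = (0.3018,-0.2012)
o2: d²=468 > ρ²=22 → inactive
o3: d²=565 > ρ²=22 → inactive
F = F_att + ΣF_rep = (3.3018,26.7988)
Δp = p'−p = (0.6604,5.3598); α = Δx/Fx = (558/845) / (558/169) = 1/5
check: Δy/Fy = (4529/845) / (4529/169) = 1/5 ✓

α = 1/5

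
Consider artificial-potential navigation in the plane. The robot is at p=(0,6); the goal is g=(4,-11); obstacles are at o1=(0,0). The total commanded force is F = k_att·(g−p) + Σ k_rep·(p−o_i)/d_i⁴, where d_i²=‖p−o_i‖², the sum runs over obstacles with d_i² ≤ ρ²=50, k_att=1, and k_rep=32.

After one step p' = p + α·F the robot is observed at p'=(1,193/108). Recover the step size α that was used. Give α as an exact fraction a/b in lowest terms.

α = 1/4

F_att = 1·(g−p) = 1·(4,-17) = (4.0000,-17.0000)
o1: d²=36 ≤ ρ²=50; F_rep = 32·(0,6)/36² = (0.0000,0.1481)
F = F_att + ΣF_rep = (4.0000,-16.8519)
Δp = p'−p = (1.0000,-4.2130); α = Δx/Fx = (1) / (4) = 1/4
check: Δy/Fy = (-455/108) / (-455/27) = 1/4 ✓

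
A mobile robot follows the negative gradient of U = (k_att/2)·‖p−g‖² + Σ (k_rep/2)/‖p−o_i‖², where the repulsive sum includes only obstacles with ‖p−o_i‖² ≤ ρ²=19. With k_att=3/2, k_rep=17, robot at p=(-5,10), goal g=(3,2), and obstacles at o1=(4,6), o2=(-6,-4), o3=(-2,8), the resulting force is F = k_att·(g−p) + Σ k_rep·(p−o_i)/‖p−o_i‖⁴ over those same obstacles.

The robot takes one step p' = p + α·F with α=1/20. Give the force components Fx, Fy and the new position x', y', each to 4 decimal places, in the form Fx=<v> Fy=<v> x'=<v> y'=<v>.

F_att = 3/2·(g−p) = 3/2·(8,-8) = (12.0000,-12.0000)
o1: d²=97 > ρ²=19 → inactive
o2: d²=197 > ρ²=19 → inactive
o3: d²=13 ≤ ρ²=19; F_rep = 17·(-3,2)/13² = (-0.3018,0.2012)
F = F_att + ΣF_rep = (11.6982,-11.7988)
p' = p + 1/20·F = (-4.4151,9.4101)

Fx=11.6982 Fy=-11.7988 x'=-4.4151 y'=9.4101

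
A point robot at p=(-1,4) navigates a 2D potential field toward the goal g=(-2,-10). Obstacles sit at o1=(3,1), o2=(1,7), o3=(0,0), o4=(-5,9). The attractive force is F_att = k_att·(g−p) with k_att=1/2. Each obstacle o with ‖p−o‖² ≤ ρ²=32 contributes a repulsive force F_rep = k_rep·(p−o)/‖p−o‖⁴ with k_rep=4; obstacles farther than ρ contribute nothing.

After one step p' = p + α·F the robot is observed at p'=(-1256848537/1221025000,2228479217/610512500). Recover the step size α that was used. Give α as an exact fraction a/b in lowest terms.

α = 1/20

F_att = 1/2·(g−p) = 1/2·(-1,-14) = (-0.5000,-7.0000)
o1: d²=25 ≤ ρ²=32; F_rep = 4·(-4,3)/25² = (-0.0256,0.0192)
o2: d²=13 ≤ ρ²=32; F_rep = 4·(-2,-3)/13² = (-0.0473,-0.0710)
o3: d²=17 ≤ ρ²=32; F_rep = 4·(-1,4)/17² = (-0.0138,0.0554)
o4: d²=41 > ρ²=32 → inactive
F = F_att + ΣF_rep = (-0.5868,-6.9964)
Δp = p'−p = (-0.0293,-0.3498); α = Δx/Fx = (-35823537/1221025000) / (-35823537/61051250) = 1/20
check: Δy/Fy = (-213570783/610512500) / (-213570783/30525625) = 1/20 ✓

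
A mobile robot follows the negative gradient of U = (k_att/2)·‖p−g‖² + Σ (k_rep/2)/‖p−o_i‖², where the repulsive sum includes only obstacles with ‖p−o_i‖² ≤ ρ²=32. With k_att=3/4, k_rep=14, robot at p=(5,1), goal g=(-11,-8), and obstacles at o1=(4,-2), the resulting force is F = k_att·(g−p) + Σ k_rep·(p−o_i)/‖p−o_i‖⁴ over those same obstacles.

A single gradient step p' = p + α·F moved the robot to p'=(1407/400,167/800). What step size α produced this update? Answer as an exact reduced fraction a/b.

α = 1/8

F_att = 3/4·(g−p) = 3/4·(-16,-9) = (-12.0000,-6.7500)
o1: d²=10 ≤ ρ²=32; F_rep = 14·(1,3)/10² = (0.1400,0.4200)
F = F_att + ΣF_rep = (-11.8600,-6.3300)
Δp = p'−p = (-1.4825,-0.7913); α = Δx/Fx = (-593/400) / (-593/50) = 1/8
check: Δy/Fy = (-633/800) / (-633/100) = 1/8 ✓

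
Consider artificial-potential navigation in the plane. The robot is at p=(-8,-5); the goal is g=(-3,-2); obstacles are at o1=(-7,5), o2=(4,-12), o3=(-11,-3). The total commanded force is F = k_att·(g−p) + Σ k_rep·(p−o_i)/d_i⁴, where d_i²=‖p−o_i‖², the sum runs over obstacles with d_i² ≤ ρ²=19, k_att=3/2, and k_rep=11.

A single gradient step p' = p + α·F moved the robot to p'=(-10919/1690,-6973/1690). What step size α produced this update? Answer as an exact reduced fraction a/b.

F_att = 3/2·(g−p) = 3/2·(5,3) = (7.5000,4.5000)
o1: d²=101 > ρ²=19 → inactive
o2: d²=193 > ρ²=19 → inactive
o3: d²=13 ≤ ρ²=19; F_rep = 11·(3,-2)/13² = (0.1953,-0.1302)
F = F_att + ΣF_rep = (7.6953,4.3698)
Δp = p'−p = (1.5391,0.8740); α = Δx/Fx = (2601/1690) / (2601/338) = 1/5
check: Δy/Fy = (1477/1690) / (1477/338) = 1/5 ✓

α = 1/5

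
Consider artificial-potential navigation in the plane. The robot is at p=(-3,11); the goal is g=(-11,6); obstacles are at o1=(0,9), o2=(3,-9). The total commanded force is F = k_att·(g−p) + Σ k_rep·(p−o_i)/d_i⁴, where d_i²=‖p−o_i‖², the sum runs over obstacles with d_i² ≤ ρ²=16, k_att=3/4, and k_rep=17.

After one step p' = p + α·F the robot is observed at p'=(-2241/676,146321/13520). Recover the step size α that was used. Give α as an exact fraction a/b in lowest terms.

α = 1/20

F_att = 3/4·(g−p) = 3/4·(-8,-5) = (-6.0000,-3.7500)
o1: d²=13 ≤ ρ²=16; F_rep = 17·(-3,2)/13² = (-0.3018,0.2012)
o2: d²=436 > ρ²=16 → inactive
F = F_att + ΣF_rep = (-6.3018,-3.5488)
Δp = p'−p = (-0.3151,-0.1774); α = Δx/Fx = (-213/676) / (-1065/169) = 1/20
check: Δy/Fy = (-2399/13520) / (-2399/676) = 1/20 ✓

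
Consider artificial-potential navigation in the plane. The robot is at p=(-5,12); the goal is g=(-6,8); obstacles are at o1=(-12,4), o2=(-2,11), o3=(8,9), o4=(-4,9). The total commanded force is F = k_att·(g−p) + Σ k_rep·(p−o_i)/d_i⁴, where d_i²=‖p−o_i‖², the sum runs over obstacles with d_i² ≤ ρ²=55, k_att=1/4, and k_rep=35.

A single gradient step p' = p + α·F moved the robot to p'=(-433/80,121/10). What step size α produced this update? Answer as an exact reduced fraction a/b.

F_att = 1/4·(g−p) = 1/4·(-1,-4) = (-0.2500,-1.0000)
o1: d²=113 > ρ²=55 → inactive
o2: d²=10 ≤ ρ²=55; F_rep = 35·(-3,1)/10² = (-1.0500,0.3500)
o3: d²=178 > ρ²=55 → inactive
o4: d²=10 ≤ ρ²=55; F_rep = 35·(-1,3)/10² = (-0.3500,1.0500)
F = F_att + ΣF_rep = (-1.6500,0.4000)
Δp = p'−p = (-0.4125,0.1000); α = Δx/Fx = (-33/80) / (-33/20) = 1/4
check: Δy/Fy = (1/10) / (2/5) = 1/4 ✓

α = 1/4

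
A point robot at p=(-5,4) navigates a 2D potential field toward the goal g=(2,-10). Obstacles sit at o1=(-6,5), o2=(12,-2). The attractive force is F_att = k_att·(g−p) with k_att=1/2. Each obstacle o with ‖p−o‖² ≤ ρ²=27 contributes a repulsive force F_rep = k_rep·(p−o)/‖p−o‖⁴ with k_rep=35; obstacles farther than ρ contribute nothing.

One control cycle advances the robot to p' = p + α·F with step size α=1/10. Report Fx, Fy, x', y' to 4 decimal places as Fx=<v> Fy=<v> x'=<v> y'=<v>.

F_att = 1/2·(g−p) = 1/2·(7,-14) = (3.5000,-7.0000)
o1: d²=2 ≤ ρ²=27; F_rep = 35·(1,-1)/2² = (8.7500,-8.7500)
o2: d²=325 > ρ²=27 → inactive
F = F_att + ΣF_rep = (12.2500,-15.7500)
p' = p + 1/10·F = (-3.7750,2.4250)

Fx=12.2500 Fy=-15.7500 x'=-3.7750 y'=2.4250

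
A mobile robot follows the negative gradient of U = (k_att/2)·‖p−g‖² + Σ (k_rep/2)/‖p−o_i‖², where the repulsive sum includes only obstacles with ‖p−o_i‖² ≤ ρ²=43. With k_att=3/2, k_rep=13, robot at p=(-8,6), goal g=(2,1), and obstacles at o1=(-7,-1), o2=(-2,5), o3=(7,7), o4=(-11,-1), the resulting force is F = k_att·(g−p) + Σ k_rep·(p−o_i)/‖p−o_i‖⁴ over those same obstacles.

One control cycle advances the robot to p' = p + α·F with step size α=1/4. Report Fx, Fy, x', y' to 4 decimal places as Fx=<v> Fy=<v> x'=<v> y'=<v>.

F_att = 3/2·(g−p) = 3/2·(10,-5) = (15.0000,-7.5000)
o1: d²=50 > ρ²=43 → inactive
o2: d²=37 ≤ ρ²=43; F_rep = 13·(-6,1)/37² = (-0.0570,0.0095)
o3: d²=226 > ρ²=43 → inactive
o4: d²=58 > ρ²=43 → inactive
F = F_att + ΣF_rep = (14.9430,-7.4905)
p' = p + 1/4·F = (-4.2642,4.1274)

Fx=14.9430 Fy=-7.4905 x'=-4.2642 y'=4.1274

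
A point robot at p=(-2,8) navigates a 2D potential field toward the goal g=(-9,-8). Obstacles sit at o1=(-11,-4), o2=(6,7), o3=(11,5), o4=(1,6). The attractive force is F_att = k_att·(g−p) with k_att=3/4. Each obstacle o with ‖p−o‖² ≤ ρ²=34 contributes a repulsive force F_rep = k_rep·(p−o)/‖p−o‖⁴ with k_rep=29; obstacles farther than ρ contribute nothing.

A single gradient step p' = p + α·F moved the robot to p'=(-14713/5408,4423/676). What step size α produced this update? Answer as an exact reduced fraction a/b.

F_att = 3/4·(g−p) = 3/4·(-7,-16) = (-5.2500,-12.0000)
o1: d²=225 > ρ²=34 → inactive
o2: d²=65 > ρ²=34 → inactive
o3: d²=178 > ρ²=34 → inactive
o4: d²=13 ≤ ρ²=34; F_rep = 29·(-3,2)/13² = (-0.5148,0.3432)
F = F_att + ΣF_rep = (-5.7648,-11.6568)
Δp = p'−p = (-0.7206,-1.4571); α = Δx/Fx = (-3897/5408) / (-3897/676) = 1/8
check: Δy/Fy = (-985/676) / (-1970/169) = 1/8 ✓

α = 1/8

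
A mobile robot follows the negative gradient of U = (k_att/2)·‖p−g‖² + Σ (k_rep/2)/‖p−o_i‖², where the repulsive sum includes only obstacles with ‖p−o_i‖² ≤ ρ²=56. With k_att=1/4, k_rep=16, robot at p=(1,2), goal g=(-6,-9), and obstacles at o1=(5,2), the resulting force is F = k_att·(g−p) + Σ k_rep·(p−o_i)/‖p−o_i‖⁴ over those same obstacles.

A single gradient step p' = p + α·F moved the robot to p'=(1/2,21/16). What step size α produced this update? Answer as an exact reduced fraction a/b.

α = 1/4

F_att = 1/4·(g−p) = 1/4·(-7,-11) = (-1.7500,-2.7500)
o1: d²=16 ≤ ρ²=56; F_rep = 16·(-4,0)/16² = (-0.2500,0.0000)
F = F_att + ΣF_rep = (-2.0000,-2.7500)
Δp = p'−p = (-0.5000,-0.6875); α = Δx/Fx = (-1/2) / (-2) = 1/4
check: Δy/Fy = (-11/16) / (-11/4) = 1/4 ✓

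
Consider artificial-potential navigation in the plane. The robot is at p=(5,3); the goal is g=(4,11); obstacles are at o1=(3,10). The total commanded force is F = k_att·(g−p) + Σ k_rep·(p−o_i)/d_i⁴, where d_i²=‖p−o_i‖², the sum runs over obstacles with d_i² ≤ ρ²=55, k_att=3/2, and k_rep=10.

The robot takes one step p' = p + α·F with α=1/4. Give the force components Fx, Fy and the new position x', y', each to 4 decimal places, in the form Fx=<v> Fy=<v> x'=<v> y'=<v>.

Fx=-1.4929 Fy=11.9751 x'=4.6268 y'=5.9938

F_att = 3/2·(g−p) = 3/2·(-1,8) = (-1.5000,12.0000)
o1: d²=53 ≤ ρ²=55; F_rep = 10·(2,-7)/53² = (0.0071,-0.0249)
F = F_att + ΣF_rep = (-1.4929,11.9751)
p' = p + 1/4·F = (4.6268,5.9938)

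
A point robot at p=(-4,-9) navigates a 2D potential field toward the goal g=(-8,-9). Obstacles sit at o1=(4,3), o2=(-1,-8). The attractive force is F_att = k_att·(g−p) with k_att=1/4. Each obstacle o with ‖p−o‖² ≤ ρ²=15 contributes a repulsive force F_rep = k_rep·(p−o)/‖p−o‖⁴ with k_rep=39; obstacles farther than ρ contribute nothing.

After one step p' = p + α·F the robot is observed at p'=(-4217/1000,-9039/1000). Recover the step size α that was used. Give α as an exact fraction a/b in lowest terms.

α = 1/10

F_att = 1/4·(g−p) = 1/4·(-4,0) = (-1.0000,0.0000)
o1: d²=208 > ρ²=15 → inactive
o2: d²=10 ≤ ρ²=15; F_rep = 39·(-3,-1)/10² = (-1.1700,-0.3900)
F = F_att + ΣF_rep = (-2.1700,-0.3900)
Δp = p'−p = (-0.2170,-0.0390); α = Δx/Fx = (-217/1000) / (-217/100) = 1/10
check: Δy/Fy = (-39/1000) / (-39/100) = 1/10 ✓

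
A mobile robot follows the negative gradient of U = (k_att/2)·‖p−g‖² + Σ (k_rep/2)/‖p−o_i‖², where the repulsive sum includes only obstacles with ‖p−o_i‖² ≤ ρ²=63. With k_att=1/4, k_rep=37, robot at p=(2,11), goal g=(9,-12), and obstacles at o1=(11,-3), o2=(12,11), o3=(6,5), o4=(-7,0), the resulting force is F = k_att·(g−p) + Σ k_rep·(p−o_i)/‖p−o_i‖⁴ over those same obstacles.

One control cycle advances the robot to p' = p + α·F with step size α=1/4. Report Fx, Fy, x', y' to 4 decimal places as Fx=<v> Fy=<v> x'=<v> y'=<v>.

Fx=1.6953 Fy=-5.6679 x'=2.4238 y'=9.5830

F_att = 1/4·(g−p) = 1/4·(7,-23) = (1.7500,-5.7500)
o1: d²=277 > ρ²=63 → inactive
o2: d²=100 > ρ²=63 → inactive
o3: d²=52 ≤ ρ²=63; F_rep = 37·(-4,6)/52² = (-0.0547,0.0821)
o4: d²=202 > ρ²=63 → inactive
F = F_att + ΣF_rep = (1.6953,-5.6679)
p' = p + 1/4·F = (2.4238,9.5830)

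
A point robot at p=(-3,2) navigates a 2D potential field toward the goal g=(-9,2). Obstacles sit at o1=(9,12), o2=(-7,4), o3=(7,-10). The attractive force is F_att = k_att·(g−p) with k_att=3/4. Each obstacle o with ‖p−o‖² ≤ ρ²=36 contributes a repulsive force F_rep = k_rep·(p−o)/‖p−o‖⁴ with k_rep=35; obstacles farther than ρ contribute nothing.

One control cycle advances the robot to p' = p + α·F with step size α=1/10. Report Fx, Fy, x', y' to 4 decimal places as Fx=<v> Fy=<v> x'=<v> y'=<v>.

F_att = 3/4·(g−p) = 3/4·(-6,0) = (-4.5000,0.0000)
o1: d²=244 > ρ²=36 → inactive
o2: d²=20 ≤ ρ²=36; F_rep = 35·(4,-2)/20² = (0.3500,-0.1750)
o3: d²=244 > ρ²=36 → inactive
F = F_att + ΣF_rep = (-4.1500,-0.1750)
p' = p + 1/10·F = (-3.4150,1.9825)

Fx=-4.1500 Fy=-0.1750 x'=-3.4150 y'=1.9825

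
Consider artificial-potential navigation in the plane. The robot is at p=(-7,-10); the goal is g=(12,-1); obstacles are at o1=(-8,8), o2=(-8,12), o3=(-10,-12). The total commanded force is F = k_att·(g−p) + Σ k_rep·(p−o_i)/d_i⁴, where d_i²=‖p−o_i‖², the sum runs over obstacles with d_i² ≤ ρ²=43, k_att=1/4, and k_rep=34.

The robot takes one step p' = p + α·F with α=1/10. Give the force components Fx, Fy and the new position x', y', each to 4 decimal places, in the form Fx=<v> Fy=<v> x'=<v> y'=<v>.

Fx=5.3536 Fy=2.6524 x'=-6.4646 y'=-9.7348

F_att = 1/4·(g−p) = 1/4·(19,9) = (4.7500,2.2500)
o1: d²=325 > ρ²=43 → inactive
o2: d²=485 > ρ²=43 → inactive
o3: d²=13 ≤ ρ²=43; F_rep = 34·(3,2)/13² = (0.6036,0.4024)
F = F_att + ΣF_rep = (5.3536,2.6524)
p' = p + 1/10·F = (-6.4646,-9.7348)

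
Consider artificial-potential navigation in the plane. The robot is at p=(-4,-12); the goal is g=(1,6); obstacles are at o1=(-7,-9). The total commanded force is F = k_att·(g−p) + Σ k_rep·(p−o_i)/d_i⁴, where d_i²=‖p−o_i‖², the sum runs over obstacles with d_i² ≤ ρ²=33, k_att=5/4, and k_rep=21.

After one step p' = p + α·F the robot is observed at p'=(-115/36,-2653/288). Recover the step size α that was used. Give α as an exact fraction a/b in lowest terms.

F_att = 5/4·(g−p) = 5/4·(5,18) = (6.2500,22.5000)
o1: d²=18 ≤ ρ²=33; F_rep = 21·(3,-3)/18² = (0.1944,-0.1944)
F = F_att + ΣF_rep = (6.4444,22.3056)
Δp = p'−p = (0.8056,2.7882); α = Δx/Fx = (29/36) / (58/9) = 1/8
check: Δy/Fy = (803/288) / (803/36) = 1/8 ✓

α = 1/8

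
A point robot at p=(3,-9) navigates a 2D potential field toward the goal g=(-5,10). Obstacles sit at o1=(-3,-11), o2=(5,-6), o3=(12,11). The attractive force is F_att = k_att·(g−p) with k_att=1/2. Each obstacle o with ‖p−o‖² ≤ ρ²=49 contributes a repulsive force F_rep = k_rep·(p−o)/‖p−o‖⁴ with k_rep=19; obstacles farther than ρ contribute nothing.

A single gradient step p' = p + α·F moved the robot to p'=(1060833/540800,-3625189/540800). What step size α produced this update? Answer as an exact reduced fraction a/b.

α = 1/4

F_att = 1/2·(g−p) = 1/2·(-8,19) = (-4.0000,9.5000)
o1: d²=40 ≤ ρ²=49; F_rep = 19·(6,2)/40² = (0.0712,0.0238)
o2: d²=13 ≤ ρ²=49; F_rep = 19·(-2,-3)/13² = (-0.2249,-0.3373)
o3: d²=481 > ρ²=49 → inactive
F = F_att + ΣF_rep = (-4.1536,9.1865)
Δp = p'−p = (-1.0384,2.2966); α = Δx/Fx = (-561567/540800) / (-561567/135200) = 1/4
check: Δy/Fy = (1242011/540800) / (1242011/135200) = 1/4 ✓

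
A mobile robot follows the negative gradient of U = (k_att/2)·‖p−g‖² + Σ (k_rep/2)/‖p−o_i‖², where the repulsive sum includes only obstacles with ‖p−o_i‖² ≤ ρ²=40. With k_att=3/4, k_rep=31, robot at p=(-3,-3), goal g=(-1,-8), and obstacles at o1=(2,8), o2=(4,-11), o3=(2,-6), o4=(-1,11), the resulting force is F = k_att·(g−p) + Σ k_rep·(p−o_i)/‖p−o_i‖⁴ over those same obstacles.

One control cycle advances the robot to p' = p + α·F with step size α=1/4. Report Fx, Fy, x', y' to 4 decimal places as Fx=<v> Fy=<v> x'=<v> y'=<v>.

F_att = 3/4·(g−p) = 3/4·(2,-5) = (1.5000,-3.7500)
o1: d²=146 > ρ²=40 → inactive
o2: d²=113 > ρ²=40 → inactive
o3: d²=34 ≤ ρ²=40; F_rep = 31·(-5,3)/34² = (-0.1341,0.0804)
o4: d²=200 > ρ²=40 → inactive
F = F_att + ΣF_rep = (1.3659,-3.6696)
p' = p + 1/4·F = (-2.6585,-3.9174)

Fx=1.3659 Fy=-3.6696 x'=-2.6585 y'=-3.9174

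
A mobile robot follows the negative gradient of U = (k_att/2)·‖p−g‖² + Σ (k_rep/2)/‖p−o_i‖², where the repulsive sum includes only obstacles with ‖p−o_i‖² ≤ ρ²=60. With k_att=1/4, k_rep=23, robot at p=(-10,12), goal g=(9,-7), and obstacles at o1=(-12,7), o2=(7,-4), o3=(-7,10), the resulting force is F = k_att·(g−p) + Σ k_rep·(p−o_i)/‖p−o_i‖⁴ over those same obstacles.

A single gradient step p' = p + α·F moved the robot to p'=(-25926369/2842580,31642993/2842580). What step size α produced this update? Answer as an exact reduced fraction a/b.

α = 1/5

F_att = 1/4·(g−p) = 1/4·(19,-19) = (4.7500,-4.7500)
o1: d²=29 ≤ ρ²=60; F_rep = 23·(2,5)/29² = (0.0547,0.1367)
o2: d²=545 > ρ²=60 → inactive
o3: d²=13 ≤ ρ²=60; F_rep = 23·(-3,2)/13² = (-0.4083,0.2722)
F = F_att + ΣF_rep = (4.3964,-4.3411)
Δp = p'−p = (0.8793,-0.8682); α = Δx/Fx = (2499431/2842580) / (2499431/568516) = 1/5
check: Δy/Fy = (-2467967/2842580) / (-2467967/568516) = 1/5 ✓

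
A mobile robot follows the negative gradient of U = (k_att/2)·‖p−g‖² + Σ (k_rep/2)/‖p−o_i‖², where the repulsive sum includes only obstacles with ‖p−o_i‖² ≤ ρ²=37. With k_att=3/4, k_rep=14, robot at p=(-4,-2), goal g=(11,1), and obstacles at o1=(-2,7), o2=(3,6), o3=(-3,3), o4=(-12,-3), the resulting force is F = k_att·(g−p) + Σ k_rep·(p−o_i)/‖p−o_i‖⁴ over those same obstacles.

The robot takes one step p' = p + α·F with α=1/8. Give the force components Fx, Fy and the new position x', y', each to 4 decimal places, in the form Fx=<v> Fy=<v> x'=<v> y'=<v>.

F_att = 3/4·(g−p) = 3/4·(15,3) = (11.2500,2.2500)
o1: d²=85 > ρ²=37 → inactive
o2: d²=113 > ρ²=37 → inactive
o3: d²=26 ≤ ρ²=37; F_rep = 14·(-1,-5)/26² = (-0.0207,-0.1036)
o4: d²=65 > ρ²=37 → inactive
F = F_att + ΣF_rep = (11.2293,2.1464)
p' = p + 1/8·F = (-2.5963,-1.7317)

Fx=11.2293 Fy=2.1464 x'=-2.5963 y'=-1.7317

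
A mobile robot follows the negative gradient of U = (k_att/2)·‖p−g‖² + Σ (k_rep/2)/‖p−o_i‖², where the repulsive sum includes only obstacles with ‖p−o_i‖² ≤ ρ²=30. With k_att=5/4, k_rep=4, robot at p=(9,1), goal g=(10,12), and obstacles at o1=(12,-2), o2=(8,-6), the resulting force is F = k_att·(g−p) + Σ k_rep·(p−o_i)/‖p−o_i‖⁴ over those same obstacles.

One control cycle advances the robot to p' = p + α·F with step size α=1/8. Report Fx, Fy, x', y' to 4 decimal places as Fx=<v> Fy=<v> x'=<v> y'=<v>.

Fx=1.2130 Fy=13.7870 x'=9.1516 y'=2.7234

F_att = 5/4·(g−p) = 5/4·(1,11) = (1.2500,13.7500)
o1: d²=18 ≤ ρ²=30; F_rep = 4·(-3,3)/18² = (-0.0370,0.0370)
o2: d²=50 > ρ²=30 → inactive
F = F_att + ΣF_rep = (1.2130,13.7870)
p' = p + 1/8·F = (9.1516,2.7234)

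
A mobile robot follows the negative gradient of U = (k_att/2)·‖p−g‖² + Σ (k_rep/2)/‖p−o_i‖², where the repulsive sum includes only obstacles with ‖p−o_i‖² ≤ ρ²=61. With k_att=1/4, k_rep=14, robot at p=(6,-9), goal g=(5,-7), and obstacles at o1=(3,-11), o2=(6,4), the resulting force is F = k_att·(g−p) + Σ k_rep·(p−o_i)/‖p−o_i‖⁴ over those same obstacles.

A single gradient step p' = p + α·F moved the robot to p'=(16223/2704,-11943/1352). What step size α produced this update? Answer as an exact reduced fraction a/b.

F_att = 1/4·(g−p) = 1/4·(-1,2) = (-0.2500,0.5000)
o1: d²=13 ≤ ρ²=61; F_rep = 14·(3,2)/13² = (0.2485,0.1657)
o2: d²=169 > ρ²=61 → inactive
F = F_att + ΣF_rep = (-0.0015,0.6657)
Δp = p'−p = (-0.0004,0.1664); α = Δx/Fx = (-1/2704) / (-1/676) = 1/4
check: Δy/Fy = (225/1352) / (225/338) = 1/4 ✓

α = 1/4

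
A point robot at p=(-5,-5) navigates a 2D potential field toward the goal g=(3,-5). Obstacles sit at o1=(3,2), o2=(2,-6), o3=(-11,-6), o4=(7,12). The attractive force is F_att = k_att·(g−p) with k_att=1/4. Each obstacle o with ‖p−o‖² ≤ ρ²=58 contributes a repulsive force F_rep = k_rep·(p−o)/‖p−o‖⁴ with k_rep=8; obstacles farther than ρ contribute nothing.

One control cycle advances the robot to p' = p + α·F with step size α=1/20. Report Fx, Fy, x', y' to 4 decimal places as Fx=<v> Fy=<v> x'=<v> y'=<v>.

Fx=2.0127 Fy=0.0090 x'=-4.8994 y'=-4.9995

F_att = 1/4·(g−p) = 1/4·(8,0) = (2.0000,0.0000)
o1: d²=113 > ρ²=58 → inactive
o2: d²=50 ≤ ρ²=58; F_rep = 8·(-7,1)/50² = (-0.0224,0.0032)
o3: d²=37 ≤ ρ²=58; F_rep = 8·(6,1)/37² = (0.0351,0.0058)
o4: d²=433 > ρ²=58 → inactive
F = F_att + ΣF_rep = (2.0127,0.0090)
p' = p + 1/20·F = (-4.8994,-4.9995)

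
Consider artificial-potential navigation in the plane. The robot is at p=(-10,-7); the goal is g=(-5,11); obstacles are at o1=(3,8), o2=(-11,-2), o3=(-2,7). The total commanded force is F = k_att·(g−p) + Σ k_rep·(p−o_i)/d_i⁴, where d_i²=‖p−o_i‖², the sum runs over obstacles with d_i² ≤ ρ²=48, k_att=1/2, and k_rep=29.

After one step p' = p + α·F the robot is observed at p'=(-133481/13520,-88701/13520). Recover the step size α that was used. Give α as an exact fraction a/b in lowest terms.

F_att = 1/2·(g−p) = 1/2·(5,18) = (2.5000,9.0000)
o1: d²=394 > ρ²=48 → inactive
o2: d²=26 ≤ ρ²=48; F_rep = 29·(1,-5)/26² = (0.0429,-0.2145)
o3: d²=260 > ρ²=48 → inactive
F = F_att + ΣF_rep = (2.5429,8.7855)
Δp = p'−p = (0.1271,0.4393); α = Δx/Fx = (1719/13520) / (1719/676) = 1/20
check: Δy/Fy = (5939/13520) / (5939/676) = 1/20 ✓

α = 1/20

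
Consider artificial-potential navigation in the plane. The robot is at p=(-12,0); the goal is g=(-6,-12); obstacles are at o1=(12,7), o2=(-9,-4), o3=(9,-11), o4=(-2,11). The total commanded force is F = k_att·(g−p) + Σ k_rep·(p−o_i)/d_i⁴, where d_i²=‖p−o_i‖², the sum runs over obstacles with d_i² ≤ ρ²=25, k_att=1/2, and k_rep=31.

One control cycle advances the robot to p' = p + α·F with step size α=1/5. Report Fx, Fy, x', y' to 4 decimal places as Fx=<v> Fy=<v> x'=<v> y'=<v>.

F_att = 1/2·(g−p) = 1/2·(6,-12) = (3.0000,-6.0000)
o1: d²=625 > ρ²=25 → inactive
o2: d²=25 ≤ ρ²=25; F_rep = 31·(-3,4)/25² = (-0.1488,0.1984)
o3: d²=562 > ρ²=25 → inactive
o4: d²=221 > ρ²=25 → inactive
F = F_att + ΣF_rep = (2.8512,-5.8016)
p' = p + 1/5·F = (-11.4298,-1.1603)

Fx=2.8512 Fy=-5.8016 x'=-11.4298 y'=-1.1603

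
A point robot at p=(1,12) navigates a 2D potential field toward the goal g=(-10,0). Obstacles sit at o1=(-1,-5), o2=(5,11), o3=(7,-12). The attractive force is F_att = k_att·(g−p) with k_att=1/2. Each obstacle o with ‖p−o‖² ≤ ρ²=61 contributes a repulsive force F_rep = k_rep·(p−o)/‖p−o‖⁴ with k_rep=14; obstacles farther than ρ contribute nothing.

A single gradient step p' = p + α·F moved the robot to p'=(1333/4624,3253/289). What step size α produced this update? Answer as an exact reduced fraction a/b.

F_att = 1/2·(g−p) = 1/2·(-11,-12) = (-5.5000,-6.0000)
o1: d²=293 > ρ²=61 → inactive
o2: d²=17 ≤ ρ²=61; F_rep = 14·(-4,1)/17² = (-0.1938,0.0484)
o3: d²=612 > ρ²=61 → inactive
F = F_att + ΣF_rep = (-5.6938,-5.9516)
Δp = p'−p = (-0.7117,-0.7439); α = Δx/Fx = (-3291/4624) / (-3291/578) = 1/8
check: Δy/Fy = (-215/289) / (-1720/289) = 1/8 ✓

α = 1/8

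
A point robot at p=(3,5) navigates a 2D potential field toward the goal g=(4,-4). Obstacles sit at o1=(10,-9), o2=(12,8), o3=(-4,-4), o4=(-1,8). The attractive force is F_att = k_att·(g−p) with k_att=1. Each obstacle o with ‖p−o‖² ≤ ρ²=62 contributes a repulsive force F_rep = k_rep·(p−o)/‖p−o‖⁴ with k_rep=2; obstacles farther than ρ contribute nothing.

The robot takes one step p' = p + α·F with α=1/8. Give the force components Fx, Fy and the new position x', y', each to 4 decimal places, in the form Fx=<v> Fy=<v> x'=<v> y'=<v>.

Fx=1.0128 Fy=-9.0096 x'=3.1266 y'=3.8738

F_att = 1·(g−p) = 1·(1,-9) = (1.0000,-9.0000)
o1: d²=245 > ρ²=62 → inactive
o2: d²=90 > ρ²=62 → inactive
o3: d²=130 > ρ²=62 → inactive
o4: d²=25 ≤ ρ²=62; F_rep = 2·(4,-3)/25² = (0.0128,-0.0096)
F = F_att + ΣF_rep = (1.0128,-9.0096)
p' = p + 1/8·F = (3.1266,3.8738)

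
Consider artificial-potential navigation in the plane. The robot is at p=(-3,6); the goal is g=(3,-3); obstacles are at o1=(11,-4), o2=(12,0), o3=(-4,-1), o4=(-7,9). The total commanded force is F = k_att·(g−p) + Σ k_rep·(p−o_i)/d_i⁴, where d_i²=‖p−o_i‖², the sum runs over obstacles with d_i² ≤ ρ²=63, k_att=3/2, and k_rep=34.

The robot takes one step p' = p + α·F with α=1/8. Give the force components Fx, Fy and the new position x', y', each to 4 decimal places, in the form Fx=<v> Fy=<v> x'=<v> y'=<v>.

F_att = 3/2·(g−p) = 3/2·(6,-9) = (9.0000,-13.5000)
o1: d²=296 > ρ²=63 → inactive
o2: d²=261 > ρ²=63 → inactive
o3: d²=50 ≤ ρ²=63; F_rep = 34·(1,7)/50² = (0.0136,0.0952)
o4: d²=25 ≤ ρ²=63; F_rep = 34·(4,-3)/25² = (0.2176,-0.1632)
F = F_att + ΣF_rep = (9.2312,-13.5680)
p' = p + 1/8·F = (-1.8461,4.3040)

Fx=9.2312 Fy=-13.5680 x'=-1.8461 y'=4.3040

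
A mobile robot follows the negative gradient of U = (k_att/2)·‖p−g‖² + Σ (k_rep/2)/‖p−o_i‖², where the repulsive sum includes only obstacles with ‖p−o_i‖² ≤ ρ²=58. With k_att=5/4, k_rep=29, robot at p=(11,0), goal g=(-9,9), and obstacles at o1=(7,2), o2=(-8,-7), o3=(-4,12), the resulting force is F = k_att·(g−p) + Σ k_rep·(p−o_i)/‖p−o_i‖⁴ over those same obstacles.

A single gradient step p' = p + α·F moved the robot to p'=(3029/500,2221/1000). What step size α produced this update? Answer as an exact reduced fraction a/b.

F_att = 5/4·(g−p) = 5/4·(-20,9) = (-25.0000,11.2500)
o1: d²=20 ≤ ρ²=58; F_rep = 29·(4,-2)/20² = (0.2900,-0.1450)
o2: d²=410 > ρ²=58 → inactive
o3: d²=369 > ρ²=58 → inactive
F = F_att + ΣF_rep = (-24.7100,11.1050)
Δp = p'−p = (-4.9420,2.2210); α = Δx/Fx = (-2471/500) / (-2471/100) = 1/5
check: Δy/Fy = (2221/1000) / (2221/200) = 1/5 ✓

α = 1/5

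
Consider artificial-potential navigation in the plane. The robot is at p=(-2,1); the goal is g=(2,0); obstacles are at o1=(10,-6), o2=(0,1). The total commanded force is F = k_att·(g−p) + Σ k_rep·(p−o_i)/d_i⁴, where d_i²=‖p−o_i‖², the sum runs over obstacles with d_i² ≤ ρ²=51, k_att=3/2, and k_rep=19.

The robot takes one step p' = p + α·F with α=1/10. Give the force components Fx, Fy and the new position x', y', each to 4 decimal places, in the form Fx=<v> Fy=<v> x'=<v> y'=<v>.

F_att = 3/2·(g−p) = 3/2·(4,-1) = (6.0000,-1.5000)
o1: d²=193 > ρ²=51 → inactive
o2: d²=4 ≤ ρ²=51; F_rep = 19·(-2,0)/4² = (-2.3750,0.0000)
F = F_att + ΣF_rep = (3.6250,-1.5000)
p' = p + 1/10·F = (-1.6375,0.8500)

Fx=3.6250 Fy=-1.5000 x'=-1.6375 y'=0.8500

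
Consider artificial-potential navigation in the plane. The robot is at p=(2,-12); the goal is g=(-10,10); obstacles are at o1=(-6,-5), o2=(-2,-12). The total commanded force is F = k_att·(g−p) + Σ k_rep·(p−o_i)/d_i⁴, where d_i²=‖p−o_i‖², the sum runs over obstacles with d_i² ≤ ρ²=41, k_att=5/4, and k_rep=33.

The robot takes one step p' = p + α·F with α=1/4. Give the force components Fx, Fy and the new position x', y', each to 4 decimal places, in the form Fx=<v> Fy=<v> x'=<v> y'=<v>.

Fx=-14.4844 Fy=27.5000 x'=-1.6211 y'=-5.1250

F_att = 5/4·(g−p) = 5/4·(-12,22) = (-15.0000,27.5000)
o1: d²=113 > ρ²=41 → inactive
o2: d²=16 ≤ ρ²=41; F_rep = 33·(4,0)/16² = (0.5156,0.0000)
F = F_att + ΣF_rep = (-14.4844,27.5000)
p' = p + 1/4·F = (-1.6211,-5.1250)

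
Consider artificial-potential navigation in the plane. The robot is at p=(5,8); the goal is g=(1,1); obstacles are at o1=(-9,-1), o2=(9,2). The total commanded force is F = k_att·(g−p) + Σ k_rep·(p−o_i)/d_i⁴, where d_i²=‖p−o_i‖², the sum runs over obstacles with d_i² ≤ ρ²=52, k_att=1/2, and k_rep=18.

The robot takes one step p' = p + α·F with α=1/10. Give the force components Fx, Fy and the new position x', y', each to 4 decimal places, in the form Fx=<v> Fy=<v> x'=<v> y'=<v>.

F_att = 1/2·(g−p) = 1/2·(-4,-7) = (-2.0000,-3.5000)
o1: d²=277 > ρ²=52 → inactive
o2: d²=52 ≤ ρ²=52; F_rep = 18·(-4,6)/52² = (-0.0266,0.0399)
F = F_att + ΣF_rep = (-2.0266,-3.4601)
p' = p + 1/10·F = (4.7973,7.6540)

Fx=-2.0266 Fy=-3.4601 x'=4.7973 y'=7.6540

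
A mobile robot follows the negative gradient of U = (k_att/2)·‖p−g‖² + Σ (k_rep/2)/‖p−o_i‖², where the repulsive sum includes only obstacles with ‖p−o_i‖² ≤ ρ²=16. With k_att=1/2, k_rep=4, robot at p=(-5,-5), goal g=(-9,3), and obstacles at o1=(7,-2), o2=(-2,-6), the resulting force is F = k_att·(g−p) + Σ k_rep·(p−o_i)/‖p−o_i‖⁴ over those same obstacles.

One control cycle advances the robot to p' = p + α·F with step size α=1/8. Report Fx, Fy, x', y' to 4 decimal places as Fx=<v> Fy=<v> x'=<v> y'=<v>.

Fx=-2.1200 Fy=4.0400 x'=-5.2650 y'=-4.4950

F_att = 1/2·(g−p) = 1/2·(-4,8) = (-2.0000,4.0000)
o1: d²=153 > ρ²=16 → inactive
o2: d²=10 ≤ ρ²=16; F_rep = 4·(-3,1)/10² = (-0.1200,0.0400)
F = F_att + ΣF_rep = (-2.1200,4.0400)
p' = p + 1/8·F = (-5.2650,-4.4950)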